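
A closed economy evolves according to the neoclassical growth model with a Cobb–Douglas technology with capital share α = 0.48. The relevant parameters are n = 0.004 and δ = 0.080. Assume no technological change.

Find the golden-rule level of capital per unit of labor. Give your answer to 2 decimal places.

k_gold ≈ 28.56

The golden rule sets f'(k) = n + δ, i.e. α·k^(α−1) = n + δ.
So k^(1−α) = α / (n + δ) = 0.48 / 0.084 = 5.7143.
k_gold = 5.7143^(1/0.52) ≈ 28.5561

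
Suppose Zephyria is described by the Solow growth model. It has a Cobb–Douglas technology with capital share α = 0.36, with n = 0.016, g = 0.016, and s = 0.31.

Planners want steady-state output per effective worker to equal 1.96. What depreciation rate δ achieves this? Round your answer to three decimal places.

δ ≈ 0.062

Steady state requires s·f(k) = (n + g + δ)·k, i.e. s·k^α = (n + g + δ)·k.
Since y* = [s/(n + g + δ)]^(α/(1−α)), we have s/(n + g + δ) = (y*)^((1−α)/α) = 1.96^1.7778 = 3.3081.
Therefore n + g + δ = s / 3.3081 = 0.31 / 3.3081 = 0.0937, so δ = 0.0937 − 0.032 = 0.0617.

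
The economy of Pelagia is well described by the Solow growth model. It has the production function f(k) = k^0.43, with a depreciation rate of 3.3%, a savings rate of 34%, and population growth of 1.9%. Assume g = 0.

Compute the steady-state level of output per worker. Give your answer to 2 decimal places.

y* = 4.12

In steady state, investment equals break-even investment: s·k^α = (n + δ)·k.
Dividing both sides by k: k^(1−α) = s / (n + δ).
k^0.57 = 0.34 / (0.019 + 0.033) = 0.34 / 0.052 = 6.5385
k* = 6.5385^(1/0.57) ≈ 26.9565
y* = (k*)^α = 26.9565^0.43 ≈ 4.1227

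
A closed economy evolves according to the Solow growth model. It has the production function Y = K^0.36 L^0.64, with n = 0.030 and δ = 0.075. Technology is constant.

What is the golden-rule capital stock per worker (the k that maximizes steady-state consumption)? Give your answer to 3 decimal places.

k_gold ≈ 6.857

The golden rule sets f'(k) = n + δ, i.e. α·k^(α−1) = n + δ.
So k^(1−α) = α / (n + δ) = 0.36 / 0.105 = 3.4286.
k_gold = 3.4286^(1/0.64) ≈ 6.8568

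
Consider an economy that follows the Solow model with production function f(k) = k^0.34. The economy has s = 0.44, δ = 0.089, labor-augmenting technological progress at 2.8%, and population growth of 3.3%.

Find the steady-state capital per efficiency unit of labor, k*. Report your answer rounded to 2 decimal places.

Steady state requires s·f(k) = (n + g + δ)·k, i.e. s·k^α = (n + g + δ)·k.
Dividing both sides by k: k^(1−α) = s / (n + g + δ).
k^0.66 = 0.44 / (0.033 + 0.028 + 0.089) = 0.44 / 0.150 = 2.9333
k* = 2.9333^(1/0.66) ≈ 5.1064

k* = 5.11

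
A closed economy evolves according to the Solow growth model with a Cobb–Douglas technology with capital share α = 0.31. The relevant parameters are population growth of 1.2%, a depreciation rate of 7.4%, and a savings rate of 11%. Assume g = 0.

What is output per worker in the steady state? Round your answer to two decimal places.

y* ≈ 1.12

Steady state requires s·f(k) = (n + δ)·k, i.e. s·k^α = (n + δ)·k.
Rearranging, k^(1−α) = s / (n + δ).
k^0.69 = 0.11 / (0.012 + 0.074) = 0.11 / 0.086 = 1.2791
k* = 1.2791^(1/0.69) ≈ 1.4287
y* = (k*)^α = 1.4287^0.31 ≈ 1.1169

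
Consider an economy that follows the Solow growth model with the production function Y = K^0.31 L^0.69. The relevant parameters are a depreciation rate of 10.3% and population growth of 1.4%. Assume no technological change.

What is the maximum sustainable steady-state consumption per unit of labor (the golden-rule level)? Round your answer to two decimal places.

c_gold ≈ 1.07

At the golden rule, f'(k) = n + δ, so α·k^(α−1) = n + δ and k_gold = (α/(n + δ))^(1/(1−α)).
k_gold = (0.31/0.117)^(1/0.69) = 2.6496^1.4493 ≈ 4.1050
c_gold = f(k_gold) − (n + δ)·k_gold = 1.5493 − 0.117×4.1050 ≈ 1.0690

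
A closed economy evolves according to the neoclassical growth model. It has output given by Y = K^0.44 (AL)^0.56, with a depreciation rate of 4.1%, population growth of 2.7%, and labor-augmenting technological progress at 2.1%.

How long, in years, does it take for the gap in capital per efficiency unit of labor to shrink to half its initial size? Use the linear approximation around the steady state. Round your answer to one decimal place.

Near the steady state the convergence rate is λ = (1 − α)(n + g + δ).
λ = (1 − 0.44) × 0.089 = 0.56 × 0.089 = 0.04984
Half-life = ln 2 / λ = 0.6931 / 0.04984 ≈ 13.91 years

about 13.9 years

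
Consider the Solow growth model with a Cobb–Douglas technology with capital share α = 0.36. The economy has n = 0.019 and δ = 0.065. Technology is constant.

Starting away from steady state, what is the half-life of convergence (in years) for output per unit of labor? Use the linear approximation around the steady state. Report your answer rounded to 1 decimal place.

Near the steady state the convergence rate is λ = (1 − α)(n + δ).
λ = (1 − 0.36) × 0.084 = 0.64 × 0.084 = 0.05376
Half-life = ln 2 / λ = 0.6931 / 0.05376 ≈ 12.89 years

t_½ ≈ 12.9 years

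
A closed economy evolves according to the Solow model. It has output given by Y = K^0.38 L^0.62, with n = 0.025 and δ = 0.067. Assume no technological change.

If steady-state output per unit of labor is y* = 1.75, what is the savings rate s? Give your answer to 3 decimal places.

Steady state requires s·f(k) = (n + δ)·k, i.e. s·k^α = (n + δ)·k.
Since y* = [s/(n + δ)]^(α/(1−α)), we have s/(n + δ) = (y*)^((1−α)/α) = 1.75^1.6316 = 2.4920.
Therefore s = 2.4920 × (n + δ) = 2.4920 × 0.092 = 0.2293.

s ≈ 0.229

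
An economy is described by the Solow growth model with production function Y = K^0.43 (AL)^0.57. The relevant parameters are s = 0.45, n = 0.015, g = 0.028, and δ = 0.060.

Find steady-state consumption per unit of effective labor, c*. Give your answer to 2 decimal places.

Steady state requires s·f(k) = (n + g + δ)·k, i.e. s·k^α = (n + g + δ)·k.
Rearranging, k^(1−α) = s / (n + g + δ).
k^0.57 = 0.45 / (0.015 + 0.028 + 0.060) = 0.45 / 0.103 = 4.3689
k* = 4.3689^(1/0.57) ≈ 13.2880
y* = (k*)^α = 13.2880^0.43 ≈ 3.0415
c* = (1 − s)·y* = (1 − 0.45) × 3.0415 ≈ 1.6728

c* ≈ 1.67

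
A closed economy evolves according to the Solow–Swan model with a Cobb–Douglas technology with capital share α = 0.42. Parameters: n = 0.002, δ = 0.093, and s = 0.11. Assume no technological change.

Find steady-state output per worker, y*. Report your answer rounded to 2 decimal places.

In steady state, investment equals break-even investment: s·k^α = (n + δ)·k.
Dividing both sides by k: k^(1−α) = s / (n + δ).
k^0.58 = 0.11 / (0.002 + 0.093) = 0.11 / 0.095 = 1.1579
k* = 1.1579^(1/0.58) ≈ 1.2876
y* = (k*)^α = 1.2876^0.42 ≈ 1.1120

y* = 1.11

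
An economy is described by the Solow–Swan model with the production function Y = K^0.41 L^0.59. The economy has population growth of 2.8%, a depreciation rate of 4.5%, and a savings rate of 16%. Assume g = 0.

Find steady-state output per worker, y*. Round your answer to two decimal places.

At the steady state, Δk = 0, so s·k^α = (n + δ)·k.
Dividing both sides by k: k^(1−α) = s / (n + δ).
k^0.59 = 0.16 / (0.028 + 0.045) = 0.16 / 0.073 = 2.1918
k* = 2.1918^(1/0.59) ≈ 3.7812
y* = (k*)^α = 3.7812^0.41 ≈ 1.7252

y* ≈ 1.73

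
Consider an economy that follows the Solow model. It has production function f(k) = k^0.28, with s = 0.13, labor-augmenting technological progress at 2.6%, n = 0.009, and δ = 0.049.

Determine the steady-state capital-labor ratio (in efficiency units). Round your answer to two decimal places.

Steady state requires s·f(k) = (n + g + δ)·k, i.e. s·k^α = (n + g + δ)·k.
Rearranging, k^(1−α) = s / (n + g + δ).
k^0.72 = 0.13 / (0.009 + 0.026 + 0.049) = 0.13 / 0.084 = 1.5476
k* = 1.5476^(1/0.72) ≈ 1.8341

k* = 1.83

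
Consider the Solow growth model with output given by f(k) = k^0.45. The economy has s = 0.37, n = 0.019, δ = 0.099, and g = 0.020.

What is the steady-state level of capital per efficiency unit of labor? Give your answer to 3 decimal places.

Steady state requires s·f(k) = (n + g + δ)·k, i.e. s·k^α = (n + g + δ)·k.
Rearranging, k^(1−α) = s / (n + g + δ).
k^0.55 = 0.37 / (0.019 + 0.020 + 0.099) = 0.37 / 0.138 = 2.6812
k* = 2.6812^(1/0.55) ≈ 6.0087

k* ≈ 6.009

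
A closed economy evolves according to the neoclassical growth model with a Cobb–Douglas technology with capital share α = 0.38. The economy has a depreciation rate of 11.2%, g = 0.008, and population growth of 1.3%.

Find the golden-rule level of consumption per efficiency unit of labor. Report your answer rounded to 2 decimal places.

c_gold ≈ 1.18

At the golden rule, f'(k) = n + g + δ, so α·k^(α−1) = n + g + δ and k_gold = (α/(n + g + δ))^(1/(1−α)).
k_gold = (0.38/0.133)^(1/0.62) = 2.8571^1.6129 ≈ 5.4370
c_gold = f(k_gold) − (n + g + δ)·k_gold = 1.9030 − 0.133×5.4370 ≈ 1.1799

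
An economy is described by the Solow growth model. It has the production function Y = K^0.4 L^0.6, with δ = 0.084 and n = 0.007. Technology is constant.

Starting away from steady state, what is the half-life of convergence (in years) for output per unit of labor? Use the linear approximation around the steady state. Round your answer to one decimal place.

half-life ≈ 12.7 years

Near the steady state the convergence rate is λ = (1 − α)(n + δ).
λ = (1 − 0.4) × 0.091 = 0.6 × 0.091 = 0.0546
Half-life = ln 2 / λ = 0.6931 / 0.0546 ≈ 12.69 years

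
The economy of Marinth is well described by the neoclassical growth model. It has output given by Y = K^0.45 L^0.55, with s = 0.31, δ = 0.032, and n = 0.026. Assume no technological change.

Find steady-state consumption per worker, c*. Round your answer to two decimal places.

c* = 2.72

In steady state, investment equals break-even investment: s·k^α = (n + δ)·k.
Rearranging, k^(1−α) = s / (n + δ).
k^0.55 = 0.31 / (0.026 + 0.032) = 0.31 / 0.058 = 5.3448
k* = 5.3448^(1/0.55) ≈ 21.0626
y* = (k*)^α = 21.0626^0.45 ≈ 3.9408
c* = (1 − s)·y* = (1 − 0.31) × 3.9408 ≈ 2.7192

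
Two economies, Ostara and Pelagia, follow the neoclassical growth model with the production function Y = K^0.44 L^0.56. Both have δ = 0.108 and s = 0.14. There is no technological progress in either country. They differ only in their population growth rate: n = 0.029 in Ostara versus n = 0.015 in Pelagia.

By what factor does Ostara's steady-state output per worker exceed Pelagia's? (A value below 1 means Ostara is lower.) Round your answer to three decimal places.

Steady-state y* = [s/(n + δ)]^(α/(1−α)), so the ratio is [ (s_O/(n + δ)_O) / (s_P/(n + δ)_P) ]^0.7857.
s_O/(n + δ)_O = 0.14/0.137 = 1.0219; s_P/(n + δ)_P = 0.14/0.123 = 1.1382.
Ratio = (1.0219/1.1382)^0.7857 = 0.8978^0.7857 ≈ 0.9188

ratio ≈ 0.919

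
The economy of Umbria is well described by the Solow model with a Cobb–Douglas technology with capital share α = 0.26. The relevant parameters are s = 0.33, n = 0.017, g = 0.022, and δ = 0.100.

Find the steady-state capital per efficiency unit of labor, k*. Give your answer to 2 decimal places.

At the steady state, Δk = 0, so s·k^α = (n + g + δ)·k.
Rearranging, k^(1−α) = s / (n + g + δ).
k^0.74 = 0.33 / (0.017 + 0.022 + 0.100) = 0.33 / 0.139 = 2.3741
k* = 2.3741^(1/0.74) ≈ 3.2169

k* ≈ 3.22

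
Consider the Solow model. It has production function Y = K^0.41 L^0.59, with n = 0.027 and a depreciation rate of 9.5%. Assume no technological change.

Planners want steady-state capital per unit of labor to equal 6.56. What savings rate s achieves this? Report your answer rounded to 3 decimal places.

s ≈ 0.370

In steady state, investment equals break-even investment: s·k^α = (n + δ)·k.
So s / (n + δ) = (k*)^(1−α) = 6.56^0.59 = 3.0337.
Therefore s = 3.0337 × (n + δ) = 3.0337 × 0.122 = 0.3701.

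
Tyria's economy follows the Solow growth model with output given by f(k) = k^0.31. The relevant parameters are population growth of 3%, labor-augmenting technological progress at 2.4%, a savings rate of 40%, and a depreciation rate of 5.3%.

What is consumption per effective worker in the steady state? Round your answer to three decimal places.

Steady state requires s·f(k) = (n + g + δ)·k, i.e. s·k^α = (n + g + δ)·k.
Dividing both sides by k: k^(1−α) = s / (n + g + δ).
k^0.69 = 0.40 / (0.030 + 0.024 + 0.053) = 0.40 / 0.107 = 3.7383
k* = 3.7383^(1/0.69) ≈ 6.7602
y* = (k*)^α = 6.7602^0.31 ≈ 1.8084
c* = (1 − s)·y* = (1 − 0.40) × 1.8084 ≈ 1.0850

c* = 1.085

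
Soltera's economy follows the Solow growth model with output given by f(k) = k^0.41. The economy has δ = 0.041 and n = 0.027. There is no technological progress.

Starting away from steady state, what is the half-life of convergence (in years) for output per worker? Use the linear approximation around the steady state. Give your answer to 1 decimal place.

t_½ ≈ 17.3 years

Near the steady state the convergence rate is λ = (1 − α)(n + δ).
λ = (1 − 0.41) × 0.068 = 0.59 × 0.068 = 0.04012
Half-life = ln 2 / λ = 0.6931 / 0.04012 ≈ 17.28 years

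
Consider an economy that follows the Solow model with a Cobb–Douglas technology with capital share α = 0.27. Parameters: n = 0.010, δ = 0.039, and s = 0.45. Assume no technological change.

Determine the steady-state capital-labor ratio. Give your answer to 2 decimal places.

In steady state, investment equals break-even investment: s·k^α = (n + δ)·k.
Dividing both sides by k: k^(1−α) = s / (n + δ).
k^0.73 = 0.45 / (0.010 + 0.039) = 0.45 / 0.049 = 9.1837
k* = 9.1837^(1/0.73) ≈ 20.8546

k* = 20.85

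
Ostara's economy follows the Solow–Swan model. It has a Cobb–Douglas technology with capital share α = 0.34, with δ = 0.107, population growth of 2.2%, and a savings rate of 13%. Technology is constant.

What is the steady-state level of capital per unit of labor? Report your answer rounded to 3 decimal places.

Steady state requires s·f(k) = (n + δ)·k, i.e. s·k^α = (n + δ)·k.
Dividing both sides by k: k^(1−α) = s / (n + δ).
k^0.66 = 0.13 / (0.022 + 0.107) = 0.13 / 0.129 = 1.0078
k* = 1.0078^(1/0.66) ≈ 1.0118

k* ≈ 1.012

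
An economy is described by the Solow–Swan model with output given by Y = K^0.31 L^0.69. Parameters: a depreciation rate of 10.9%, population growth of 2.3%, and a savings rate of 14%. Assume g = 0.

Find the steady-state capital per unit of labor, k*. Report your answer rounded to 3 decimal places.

k* = 1.089

In steady state, investment equals break-even investment: s·k^α = (n + δ)·k.
Rearranging, k^(1−α) = s / (n + δ).
k^0.69 = 0.14 / (0.023 + 0.109) = 0.14 / 0.132 = 1.0606
k* = 1.0606^(1/0.69) ≈ 1.0890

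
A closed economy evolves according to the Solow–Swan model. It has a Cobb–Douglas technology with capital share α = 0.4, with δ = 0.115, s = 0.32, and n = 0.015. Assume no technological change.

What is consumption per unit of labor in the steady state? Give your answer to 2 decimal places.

Steady state requires s·f(k) = (n + δ)·k, i.e. s·k^α = (n + δ)·k.
Dividing both sides by k: k^(1−α) = s / (n + δ).
k^0.6 = 0.32 / (0.015 + 0.115) = 0.32 / 0.130 = 2.4615
k* = 2.4615^(1/0.6) ≈ 4.4875
y* = (k*)^α = 4.4875^0.4 ≈ 1.8231
c* = (1 − s)·y* = (1 − 0.32) × 1.8231 ≈ 1.2397

c* = 1.24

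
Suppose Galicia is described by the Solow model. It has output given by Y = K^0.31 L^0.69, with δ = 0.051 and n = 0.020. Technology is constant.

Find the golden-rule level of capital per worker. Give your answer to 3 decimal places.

k_gold ≈ 8.466

The golden rule sets f'(k) = n + δ, i.e. α·k^(α−1) = n + δ.
So k^(1−α) = α / (n + δ) = 0.31 / 0.071 = 4.3662.
k_gold = 4.3662^(1/0.69) ≈ 8.4662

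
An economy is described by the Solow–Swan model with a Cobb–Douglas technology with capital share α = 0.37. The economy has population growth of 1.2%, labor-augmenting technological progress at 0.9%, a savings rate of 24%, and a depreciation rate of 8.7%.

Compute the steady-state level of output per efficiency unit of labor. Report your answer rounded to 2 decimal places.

Steady state requires s·f(k) = (n + g + δ)·k, i.e. s·k^α = (n + g + δ)·k.
Rearranging, k^(1−α) = s / (n + g + δ).
k^0.63 = 0.24 / (0.012 + 0.009 + 0.087) = 0.24 / 0.108 = 2.2222
k* = 2.2222^(1/0.63) ≈ 3.5518
y* = (k*)^α = 3.5518^0.37 ≈ 1.5983

y* = 1.60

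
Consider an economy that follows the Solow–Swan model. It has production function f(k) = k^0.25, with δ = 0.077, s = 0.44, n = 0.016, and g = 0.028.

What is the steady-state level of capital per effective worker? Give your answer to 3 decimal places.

At the steady state, Δk = 0, so s·k^α = (n + g + δ)·k.
Dividing both sides by k: k^(1−α) = s / (n + g + δ).
k^0.75 = 0.44 / (0.016 + 0.028 + 0.077) = 0.44 / 0.121 = 3.6364
k* = 3.6364^(1/0.75) ≈ 5.5919

k* = 5.592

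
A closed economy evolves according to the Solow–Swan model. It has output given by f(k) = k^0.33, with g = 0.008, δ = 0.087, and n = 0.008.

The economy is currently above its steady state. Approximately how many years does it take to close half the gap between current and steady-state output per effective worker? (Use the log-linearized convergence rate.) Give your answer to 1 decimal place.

t_½ ≈ 10.0 years

Near the steady state the convergence rate is λ = (1 − α)(n + g + δ).
λ = (1 − 0.33) × 0.103 = 0.67 × 0.103 = 0.06901
Half-life = ln 2 / λ = 0.6931 / 0.06901 ≈ 10.04 years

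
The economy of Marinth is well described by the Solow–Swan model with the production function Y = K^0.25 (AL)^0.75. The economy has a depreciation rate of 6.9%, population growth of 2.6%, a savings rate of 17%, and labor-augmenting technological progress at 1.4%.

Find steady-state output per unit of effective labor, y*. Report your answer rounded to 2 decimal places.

y* ≈ 1.16

At the steady state, Δk = 0, so s·k^α = (n + g + δ)·k.
Dividing both sides by k: k^(1−α) = s / (n + g + δ).
k^0.75 = 0.17 / (0.026 + 0.014 + 0.069) = 0.17 / 0.109 = 1.5596
k* = 1.5596^(1/0.75) ≈ 1.8086
y* = (k*)^α = 1.8086^0.25 ≈ 1.1597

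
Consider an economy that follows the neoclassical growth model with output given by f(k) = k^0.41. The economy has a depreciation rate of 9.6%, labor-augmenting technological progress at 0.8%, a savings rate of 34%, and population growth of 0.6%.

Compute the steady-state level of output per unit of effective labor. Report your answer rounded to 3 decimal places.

y* = 2.191

At the steady state, Δk = 0, so s·k^α = (n + g + δ)·k.
Rearranging, k^(1−α) = s / (n + g + δ).
k^0.59 = 0.34 / (0.006 + 0.008 + 0.096) = 0.34 / 0.110 = 3.0909
k* = 3.0909^(1/0.59) ≈ 6.7710
y* = (k*)^α = 6.7710^0.41 ≈ 2.1906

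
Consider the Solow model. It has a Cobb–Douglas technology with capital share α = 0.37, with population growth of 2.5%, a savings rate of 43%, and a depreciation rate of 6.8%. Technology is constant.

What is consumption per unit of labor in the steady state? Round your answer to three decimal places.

c* ≈ 1.401

In steady state, investment equals break-even investment: s·k^α = (n + δ)·k.
Rearranging, k^(1−α) = s / (n + δ).
k^0.63 = 0.43 / (0.025 + 0.068) = 0.43 / 0.093 = 4.6237
k* = 4.6237^(1/0.63) ≈ 11.3642
y* = (k*)^α = 11.3642^0.37 ≈ 2.4578
c* = (1 − s)·y* = (1 − 0.43) × 2.4578 ≈ 1.4009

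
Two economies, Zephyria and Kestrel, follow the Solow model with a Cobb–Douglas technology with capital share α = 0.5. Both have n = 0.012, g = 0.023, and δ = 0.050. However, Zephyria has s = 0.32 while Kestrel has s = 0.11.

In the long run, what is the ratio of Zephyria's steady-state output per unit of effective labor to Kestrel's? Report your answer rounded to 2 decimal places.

Steady-state y* = [s/(n + g + δ)]^(α/(1−α)), so the ratio is [ (s_Z/(n + g + δ)_Z) / (s_K/(n + g + δ)_K) ]^1.
s_Z/(n + g + δ)_Z = 0.32/0.085 = 3.7647; s_K/(n + g + δ)_K = 0.11/0.085 = 1.2941.
Ratio = (3.7647/1.2941)^1 = 2.9091^1 ≈ 2.9091

y*_Z / y*_K ≈ 2.91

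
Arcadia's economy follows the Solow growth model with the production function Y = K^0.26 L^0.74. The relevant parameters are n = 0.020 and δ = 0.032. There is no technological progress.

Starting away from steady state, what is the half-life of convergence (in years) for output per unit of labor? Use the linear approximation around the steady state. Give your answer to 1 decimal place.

Near the steady state the convergence rate is λ = (1 − α)(n + δ).
λ = (1 − 0.26) × 0.052 = 0.74 × 0.052 = 0.03848
Half-life = ln 2 / λ = 0.6931 / 0.03848 ≈ 18.01 years

about 18.0 years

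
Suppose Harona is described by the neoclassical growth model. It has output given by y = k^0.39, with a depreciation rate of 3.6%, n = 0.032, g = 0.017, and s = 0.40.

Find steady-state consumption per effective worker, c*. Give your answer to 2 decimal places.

c* ≈ 1.62

Steady state requires s·f(k) = (n + g + δ)·k, i.e. s·k^α = (n + g + δ)·k.
Dividing both sides by k: k^(1−α) = s / (n + g + δ).
k^0.61 = 0.40 / (0.032 + 0.017 + 0.036) = 0.40 / 0.085 = 4.7059
k* = 4.7059^(1/0.61) ≈ 12.6676
y* = (k*)^α = 12.6676^0.39 ≈ 2.6918
c* = (1 − s)·y* = (1 − 0.40) × 2.6918 ≈ 1.6151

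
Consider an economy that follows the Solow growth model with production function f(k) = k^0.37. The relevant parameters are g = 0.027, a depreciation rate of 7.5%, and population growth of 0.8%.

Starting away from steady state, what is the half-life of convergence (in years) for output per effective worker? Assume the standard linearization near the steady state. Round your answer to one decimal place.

Near the steady state the convergence rate is λ = (1 − α)(n + g + δ).
λ = (1 − 0.37) × 0.110 = 0.63 × 0.110 = 0.0693
Half-life = ln 2 / λ = 0.6931 / 0.0693 ≈ 10.00 years

about 10.0 years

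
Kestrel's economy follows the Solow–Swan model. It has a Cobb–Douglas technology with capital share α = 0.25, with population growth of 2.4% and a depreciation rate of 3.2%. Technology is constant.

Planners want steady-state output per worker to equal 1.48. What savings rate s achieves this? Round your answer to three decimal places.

In steady state, investment equals break-even investment: s·k^α = (n + δ)·k.
Since y* = [s/(n + δ)]^(α/(1−α)), we have s/(n + δ) = (y*)^((1−α)/α) = 1.48^3 = 3.2418.
Therefore s = 3.2418 × (n + δ) = 3.2418 × 0.056 = 0.1815.

s ≈ 0.182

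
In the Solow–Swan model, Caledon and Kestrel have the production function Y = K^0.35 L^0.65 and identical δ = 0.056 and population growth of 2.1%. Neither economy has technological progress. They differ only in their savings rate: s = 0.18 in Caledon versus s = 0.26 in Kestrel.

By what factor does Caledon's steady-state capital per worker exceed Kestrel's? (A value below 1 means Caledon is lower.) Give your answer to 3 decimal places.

k*_C / k*_K ≈ 0.568

Steady-state k* = [s/(n + δ)]^(1/(1−α)), so the ratio is [ (s_C/(n + δ)_C) / (s_K/(n + δ)_K) ]^1.5385.
s_C/(n + δ)_C = 0.18/0.077 = 2.3377; s_K/(n + δ)_K = 0.26/0.077 = 3.3766.
Ratio = (2.3377/3.3766)^1.5385 = 0.6923^1.5385 ≈ 0.5679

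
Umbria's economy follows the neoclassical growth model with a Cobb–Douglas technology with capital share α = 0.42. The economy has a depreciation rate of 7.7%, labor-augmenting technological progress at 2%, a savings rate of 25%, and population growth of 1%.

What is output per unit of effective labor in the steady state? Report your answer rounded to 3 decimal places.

At the steady state, Δk = 0, so s·k^α = (n + g + δ)·k.
Rearranging, k^(1−α) = s / (n + g + δ).
k^0.58 = 0.25 / (0.010 + 0.020 + 0.077) = 0.25 / 0.107 = 2.3364
k* = 2.3364^(1/0.58) ≈ 4.3194
y* = (k*)^α = 4.3194^0.42 ≈ 1.8487

y* = 1.849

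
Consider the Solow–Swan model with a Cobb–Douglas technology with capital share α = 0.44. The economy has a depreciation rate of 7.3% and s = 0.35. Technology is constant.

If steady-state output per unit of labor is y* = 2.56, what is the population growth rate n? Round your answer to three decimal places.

In steady state, investment equals break-even investment: s·k^α = (n + δ)·k.
Since y* = [s/(n + δ)]^(α/(1−α)), we have s/(n + δ) = (y*)^((1−α)/α) = 2.56^1.2727 = 3.3080.
Therefore n + δ = s / 3.3080 = 0.35 / 3.3080 = 0.1058, so n = 0.1058 − 0.073 = 0.0328.

n ≈ 0.033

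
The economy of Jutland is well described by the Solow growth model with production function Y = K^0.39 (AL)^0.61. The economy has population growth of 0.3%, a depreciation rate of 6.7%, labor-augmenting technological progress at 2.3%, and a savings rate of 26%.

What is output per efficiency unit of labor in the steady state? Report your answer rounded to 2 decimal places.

y* ≈ 1.93

At the steady state, Δk = 0, so s·k^α = (n + g + δ)·k.
Dividing both sides by k: k^(1−α) = s / (n + g + δ).
k^0.61 = 0.26 / (0.003 + 0.023 + 0.067) = 0.26 / 0.093 = 2.7957
k* = 2.7957^(1/0.61) ≈ 5.3945
y* = (k*)^α = 5.3945^0.39 ≈ 1.9296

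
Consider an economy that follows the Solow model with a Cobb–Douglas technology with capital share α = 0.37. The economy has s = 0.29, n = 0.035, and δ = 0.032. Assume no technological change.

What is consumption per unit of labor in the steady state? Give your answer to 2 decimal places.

In steady state, investment equals break-even investment: s·k^α = (n + δ)·k.
Dividing both sides by k: k^(1−α) = s / (n + δ).
k^0.63 = 0.29 / (0.035 + 0.032) = 0.29 / 0.067 = 4.3284
k* = 4.3284^(1/0.63) ≈ 10.2340
y* = (k*)^α = 10.2340^0.37 ≈ 2.3644
c* = (1 − s)·y* = (1 − 0.29) × 2.3644 ≈ 1.6787

c* ≈ 1.68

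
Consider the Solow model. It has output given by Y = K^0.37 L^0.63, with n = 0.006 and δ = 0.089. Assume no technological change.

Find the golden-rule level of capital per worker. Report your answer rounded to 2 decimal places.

k_gold ≈ 8.65

The golden rule sets f'(k) = n + δ, i.e. α·k^(α−1) = n + δ.
So k^(1−α) = α / (n + δ) = 0.37 / 0.095 = 3.8947.
k_gold = 3.8947^(1/0.63) ≈ 8.6549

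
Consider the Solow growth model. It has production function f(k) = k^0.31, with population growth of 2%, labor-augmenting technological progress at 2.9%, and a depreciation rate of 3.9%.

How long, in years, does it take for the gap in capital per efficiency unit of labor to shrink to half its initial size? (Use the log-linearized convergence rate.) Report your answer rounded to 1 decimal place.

Near the steady state the convergence rate is λ = (1 − α)(n + g + δ).
λ = (1 − 0.31) × 0.088 = 0.69 × 0.088 = 0.06072
Half-life = ln 2 / λ = 0.6931 / 0.06072 ≈ 11.41 years

about 11.4 years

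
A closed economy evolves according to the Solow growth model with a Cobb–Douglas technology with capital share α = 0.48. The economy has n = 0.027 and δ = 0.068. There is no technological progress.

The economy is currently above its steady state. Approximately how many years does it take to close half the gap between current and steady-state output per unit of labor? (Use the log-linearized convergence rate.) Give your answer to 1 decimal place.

half-life ≈ 14.0 years

Near the steady state the convergence rate is λ = (1 − α)(n + δ).
λ = (1 − 0.48) × 0.095 = 0.52 × 0.095 = 0.0494
Half-life = ln 2 / λ = 0.6931 / 0.0494 ≈ 14.03 years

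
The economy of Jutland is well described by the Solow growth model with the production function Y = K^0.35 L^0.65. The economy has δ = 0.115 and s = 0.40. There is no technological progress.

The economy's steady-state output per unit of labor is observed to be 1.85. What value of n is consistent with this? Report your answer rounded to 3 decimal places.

At the steady state, Δk = 0, so s·k^α = (n + δ)·k.
Since y* = [s/(n + δ)]^(α/(1−α)), we have s/(n + δ) = (y*)^((1−α)/α) = 1.85^1.8571 = 3.1345.
Therefore n + δ = s / 3.1345 = 0.40 / 3.1345 = 0.1276, so n = 0.1276 − 0.115 = 0.0126.

n ≈ 0.013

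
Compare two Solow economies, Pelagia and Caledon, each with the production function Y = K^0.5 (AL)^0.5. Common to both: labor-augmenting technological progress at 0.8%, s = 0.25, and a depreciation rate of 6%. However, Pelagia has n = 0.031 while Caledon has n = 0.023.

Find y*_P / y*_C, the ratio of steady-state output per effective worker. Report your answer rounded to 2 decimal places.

ratio ≈ 0.92

Steady-state y* = [s/(n + g + δ)]^(α/(1−α)), so the ratio is [ (s_P/(n + g + δ)_P) / (s_C/(n + g + δ)_C) ]^1.
s_P/(n + g + δ)_P = 0.25/0.099 = 2.5253; s_C/(n + g + δ)_C = 0.25/0.091 = 2.7473.
Ratio = (2.5253/2.7473)^1 = 0.9192^1 ≈ 0.9192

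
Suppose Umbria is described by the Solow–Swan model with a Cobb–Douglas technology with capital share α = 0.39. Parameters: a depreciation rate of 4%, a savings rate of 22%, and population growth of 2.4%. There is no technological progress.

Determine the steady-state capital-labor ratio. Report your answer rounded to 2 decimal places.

k* ≈ 7.57

Steady state requires s·f(k) = (n + δ)·k, i.e. s·k^α = (n + δ)·k.
Rearranging, k^(1−α) = s / (n + δ).
k^0.61 = 0.22 / (0.024 + 0.040) = 0.22 / 0.064 = 3.4375
k* = 3.4375^(1/0.61) ≈ 7.5698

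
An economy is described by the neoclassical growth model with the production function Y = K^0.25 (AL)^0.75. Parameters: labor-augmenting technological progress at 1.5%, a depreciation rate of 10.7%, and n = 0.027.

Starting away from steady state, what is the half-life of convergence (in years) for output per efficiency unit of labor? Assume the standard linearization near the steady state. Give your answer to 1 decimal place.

Near the steady state the convergence rate is λ = (1 − α)(n + g + δ).
λ = (1 − 0.25) × 0.149 = 0.75 × 0.149 = 0.11175
Half-life = ln 2 / λ = 0.6931 / 0.11175 ≈ 6.20 years

t_½ ≈ 6.2 years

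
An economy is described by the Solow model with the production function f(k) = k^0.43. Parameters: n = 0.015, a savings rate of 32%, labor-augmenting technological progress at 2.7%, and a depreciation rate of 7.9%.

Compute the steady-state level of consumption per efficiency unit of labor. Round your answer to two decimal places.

c* = 1.42

In steady state, investment equals break-even investment: s·k^α = (n + g + δ)·k.
Dividing both sides by k: k^(1−α) = s / (n + g + δ).
k^0.57 = 0.32 / (0.015 + 0.027 + 0.079) = 0.32 / 0.121 = 2.6446
k* = 2.6446^(1/0.57) ≈ 5.5079
y* = (k*)^α = 5.5079^0.43 ≈ 2.0827
c* = (1 − s)·y* = (1 − 0.32) × 2.0827 ≈ 1.4162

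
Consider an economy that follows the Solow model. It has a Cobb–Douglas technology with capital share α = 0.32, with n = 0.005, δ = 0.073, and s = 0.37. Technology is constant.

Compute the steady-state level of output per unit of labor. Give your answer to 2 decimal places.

In steady state, investment equals break-even investment: s·k^α = (n + δ)·k.
Dividing both sides by k: k^(1−α) = s / (n + δ).
k^0.68 = 0.37 / (0.005 + 0.073) = 0.37 / 0.078 = 4.7436
k* = 4.7436^(1/0.68) ≈ 9.8691
y* = (k*)^α = 9.8691^0.32 ≈ 2.0805

y* ≈ 2.08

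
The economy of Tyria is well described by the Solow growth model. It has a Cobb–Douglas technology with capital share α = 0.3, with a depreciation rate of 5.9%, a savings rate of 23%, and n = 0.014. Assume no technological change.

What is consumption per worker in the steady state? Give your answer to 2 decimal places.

c* ≈ 1.26

Steady state requires s·f(k) = (n + δ)·k, i.e. s·k^α = (n + δ)·k.
Rearranging, k^(1−α) = s / (n + δ).
k^0.7 = 0.23 / (0.014 + 0.059) = 0.23 / 0.073 = 3.1507
k* = 3.1507^(1/0.7) ≈ 5.1524
y* = (k*)^α = 5.1524^0.3 ≈ 1.6353
c* = (1 − s)·y* = (1 − 0.23) × 1.6353 ≈ 1.2592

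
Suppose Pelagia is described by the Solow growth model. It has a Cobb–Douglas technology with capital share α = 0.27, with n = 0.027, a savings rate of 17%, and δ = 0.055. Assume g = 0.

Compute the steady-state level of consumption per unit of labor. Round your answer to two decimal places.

In steady state, investment equals break-even investment: s·k^α = (n + δ)·k.
Rearranging, k^(1−α) = s / (n + δ).
k^0.73 = 0.17 / (0.027 + 0.055) = 0.17 / 0.082 = 2.0732
k* = 2.0732^(1/0.73) ≈ 2.7149
y* = (k*)^α = 2.7149^0.27 ≈ 1.3095
c* = (1 − s)·y* = (1 − 0.17) × 1.3095 ≈ 1.0869

c* = 1.09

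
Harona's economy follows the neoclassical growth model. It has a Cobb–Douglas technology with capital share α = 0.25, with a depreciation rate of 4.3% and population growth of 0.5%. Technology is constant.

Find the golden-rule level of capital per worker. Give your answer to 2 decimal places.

k_gold ≈ 9.03

The golden rule sets f'(k) = n + δ, i.e. α·k^(α−1) = n + δ.
So k^(1−α) = α / (n + δ) = 0.25 / 0.048 = 5.2083.
k_gold = 5.2083^(1/0.75) ≈ 9.0281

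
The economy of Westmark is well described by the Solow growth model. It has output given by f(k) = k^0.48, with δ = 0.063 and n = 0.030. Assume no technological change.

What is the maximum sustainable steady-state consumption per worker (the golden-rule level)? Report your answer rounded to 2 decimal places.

c_gold ≈ 2.37

At the golden rule, f'(k) = n + δ, so α·k^(α−1) = n + δ and k_gold = (α/(n + δ))^(1/(1−α)).
k_gold = (0.48/0.093)^(1/0.52) = 5.1613^1.9231 ≈ 23.4805
c_gold = f(k_gold) − (n + δ)·k_gold = 4.5492 − 0.093×23.4805 ≈ 2.3655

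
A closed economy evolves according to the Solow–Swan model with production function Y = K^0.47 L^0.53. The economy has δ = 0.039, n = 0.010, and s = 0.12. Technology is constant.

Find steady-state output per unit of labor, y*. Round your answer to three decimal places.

y* ≈ 2.213

At the steady state, Δk = 0, so s·k^α = (n + δ)·k.
Rearranging, k^(1−α) = s / (n + δ).
k^0.53 = 0.12 / (0.010 + 0.039) = 0.12 / 0.049 = 2.4490
k* = 2.4490^(1/0.53) ≈ 5.4193
y* = (k*)^α = 5.4193^0.47 ≈ 2.2129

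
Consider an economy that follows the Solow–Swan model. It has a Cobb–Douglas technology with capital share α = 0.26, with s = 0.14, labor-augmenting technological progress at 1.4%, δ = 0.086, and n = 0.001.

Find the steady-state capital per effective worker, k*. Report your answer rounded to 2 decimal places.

k* = 1.55

At the steady state, Δk = 0, so s·k^α = (n + g + δ)·k.
Rearranging, k^(1−α) = s / (n + g + δ).
k^0.74 = 0.14 / (0.001 + 0.014 + 0.086) = 0.14 / 0.101 = 1.3861
k* = 1.3861^(1/0.74) ≈ 1.5546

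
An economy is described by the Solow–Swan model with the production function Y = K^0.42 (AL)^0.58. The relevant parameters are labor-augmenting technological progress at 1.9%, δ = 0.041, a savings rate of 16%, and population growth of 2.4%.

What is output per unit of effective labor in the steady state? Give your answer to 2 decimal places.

In steady state, investment equals break-even investment: s·k^α = (n + g + δ)·k.
Dividing both sides by k: k^(1−α) = s / (n + g + δ).
k^0.58 = 0.16 / (0.024 + 0.019 + 0.041) = 0.16 / 0.084 = 1.9048
k* = 1.9048^(1/0.58) ≈ 3.0374
y* = (k*)^α = 3.0374^0.42 ≈ 1.5946

y* = 1.59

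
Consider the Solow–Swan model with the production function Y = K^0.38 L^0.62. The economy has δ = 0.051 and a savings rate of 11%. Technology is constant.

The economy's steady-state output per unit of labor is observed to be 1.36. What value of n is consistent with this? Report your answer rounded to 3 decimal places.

n ≈ 0.016

Steady state requires s·f(k) = (n + δ)·k, i.e. s·k^α = (n + δ)·k.
Since y* = [s/(n + δ)]^(α/(1−α)), we have s/(n + δ) = (y*)^((1−α)/α) = 1.36^1.6316 = 1.6515.
Therefore n + δ = s / 1.6515 = 0.11 / 1.6515 = 0.0666, so n = 0.0666 − 0.051 = 0.0156.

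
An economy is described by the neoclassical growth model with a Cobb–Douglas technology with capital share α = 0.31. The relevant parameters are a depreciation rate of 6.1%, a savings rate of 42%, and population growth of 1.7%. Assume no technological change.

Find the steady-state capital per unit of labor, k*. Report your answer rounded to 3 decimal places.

In steady state, investment equals break-even investment: s·k^α = (n + δ)·k.
Rearranging, k^(1−α) = s / (n + δ).
k^0.69 = 0.42 / (0.017 + 0.061) = 0.42 / 0.078 = 5.3846
k* = 5.3846^(1/0.69) ≈ 11.4721

k* = 11.472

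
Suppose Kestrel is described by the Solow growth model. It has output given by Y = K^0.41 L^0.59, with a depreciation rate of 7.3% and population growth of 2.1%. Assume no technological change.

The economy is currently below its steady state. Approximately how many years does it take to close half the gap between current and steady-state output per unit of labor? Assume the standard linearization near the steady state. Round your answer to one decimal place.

t_½ ≈ 12.5 years

Near the steady state the convergence rate is λ = (1 − α)(n + δ).
λ = (1 − 0.41) × 0.094 = 0.59 × 0.094 = 0.05546
Half-life = ln 2 / λ = 0.6931 / 0.05546 ≈ 12.50 years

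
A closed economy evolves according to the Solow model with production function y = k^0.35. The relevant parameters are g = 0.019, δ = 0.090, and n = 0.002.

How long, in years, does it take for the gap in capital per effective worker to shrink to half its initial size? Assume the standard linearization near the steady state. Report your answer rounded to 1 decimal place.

t_½ ≈ 9.6 years

Near the steady state the convergence rate is λ = (1 − α)(n + g + δ).
λ = (1 − 0.35) × 0.111 = 0.65 × 0.111 = 0.07215
Half-life = ln 2 / λ = 0.6931 / 0.07215 ≈ 9.61 years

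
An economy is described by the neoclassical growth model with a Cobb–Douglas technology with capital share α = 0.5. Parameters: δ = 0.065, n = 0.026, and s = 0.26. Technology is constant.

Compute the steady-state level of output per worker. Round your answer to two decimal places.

In steady state, investment equals break-even investment: s·k^α = (n + δ)·k.
Rearranging, k^(1−α) = s / (n + δ).
k^0.5 = 0.26 / (0.026 + 0.065) = 0.26 / 0.091 = 2.8571
k* = 2.8571^(1/0.5) ≈ 8.1630
y* = (k*)^α = 8.1630^0.5 ≈ 2.8571

y* ≈ 2.86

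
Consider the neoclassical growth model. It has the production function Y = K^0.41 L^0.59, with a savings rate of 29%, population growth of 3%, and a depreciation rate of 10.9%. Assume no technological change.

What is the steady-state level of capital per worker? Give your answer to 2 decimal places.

k* ≈ 3.48

At the steady state, Δk = 0, so s·k^α = (n + δ)·k.
Dividing both sides by k: k^(1−α) = s / (n + δ).
k^0.59 = 0.29 / (0.030 + 0.109) = 0.29 / 0.139 = 2.0863
k* = 2.0863^(1/0.59) ≈ 3.4779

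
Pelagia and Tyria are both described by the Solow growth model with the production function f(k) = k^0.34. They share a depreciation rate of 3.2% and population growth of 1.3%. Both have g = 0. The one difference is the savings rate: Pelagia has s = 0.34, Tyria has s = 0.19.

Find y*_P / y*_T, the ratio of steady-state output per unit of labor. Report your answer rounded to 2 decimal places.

y*_P / y*_T ≈ 1.35

Steady-state y* = [s/(n + δ)]^(α/(1−α)), so the ratio is [ (s_P/(n + δ)_P) / (s_T/(n + δ)_T) ]^0.5152.
s_P/(n + δ)_P = 0.34/0.045 = 7.5556; s_T/(n + δ)_T = 0.19/0.045 = 4.2222.
Ratio = (7.5556/4.2222)^0.5152 = 1.7895^0.5152 ≈ 1.3496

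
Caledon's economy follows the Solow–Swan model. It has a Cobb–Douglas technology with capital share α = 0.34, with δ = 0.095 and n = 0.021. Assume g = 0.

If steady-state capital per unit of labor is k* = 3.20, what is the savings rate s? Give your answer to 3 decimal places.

In steady state, investment equals break-even investment: s·k^α = (n + δ)·k.
So s / (n + δ) = (k*)^(1−α) = 3.20^0.66 = 2.1548.
Therefore s = 2.1548 × (n + δ) = 2.1548 × 0.116 = 0.2500.

s ≈ 0.250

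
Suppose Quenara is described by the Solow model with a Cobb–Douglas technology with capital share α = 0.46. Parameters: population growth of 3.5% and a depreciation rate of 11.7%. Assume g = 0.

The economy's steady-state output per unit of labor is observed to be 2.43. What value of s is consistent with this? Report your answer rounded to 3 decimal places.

Steady state requires s·f(k) = (n + δ)·k, i.e. s·k^α = (n + δ)·k.
Since y* = [s/(n + δ)]^(α/(1−α)), we have s/(n + δ) = (y*)^((1−α)/α) = 2.43^1.1739 = 2.8357.
Therefore s = 2.8357 × (n + δ) = 2.8357 × 0.152 = 0.4310.

s ≈ 0.431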